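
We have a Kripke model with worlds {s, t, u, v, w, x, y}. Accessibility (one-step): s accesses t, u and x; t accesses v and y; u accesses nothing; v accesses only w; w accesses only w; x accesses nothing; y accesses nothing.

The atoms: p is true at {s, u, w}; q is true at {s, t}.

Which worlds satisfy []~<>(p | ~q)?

s: successors {t, u, x}; ~<>(p | ~q) there: t:F, u:T, x:T. ✗
t: successors {v, y}; ~<>(p | ~q) there: v:F, y:T. ✗
u: no successors, so []~<>(p | ~q) holds vacuously. ✓
v: successors {w}; ~<>(p | ~q) there: w:F. ✗
w: successors {w}; ~<>(p | ~q) there: w:F. ✗
x: no successors, so []~<>(p | ~q) holds vacuously. ✓
y: no successors, so []~<>(p | ~q) holds vacuously. ✓

{u, x, y}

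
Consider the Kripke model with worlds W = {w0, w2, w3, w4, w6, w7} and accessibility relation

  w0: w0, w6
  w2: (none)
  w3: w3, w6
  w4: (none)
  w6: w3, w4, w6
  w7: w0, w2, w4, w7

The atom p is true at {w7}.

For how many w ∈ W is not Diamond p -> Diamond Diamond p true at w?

1

w0: not Diamond p is T, Diamond Diamond p is F. ✗
w2: not Diamond p is T, Diamond Diamond p is F. ✗
w3: not Diamond p is T, Diamond Diamond p is F. ✗
w4: not Diamond p is T, Diamond Diamond p is F. ✗
w6: not Diamond p is T, Diamond Diamond p is F. ✗
w7: not Diamond p is F, Diamond Diamond p is T. ✓
Satisfying worlds: {w7}.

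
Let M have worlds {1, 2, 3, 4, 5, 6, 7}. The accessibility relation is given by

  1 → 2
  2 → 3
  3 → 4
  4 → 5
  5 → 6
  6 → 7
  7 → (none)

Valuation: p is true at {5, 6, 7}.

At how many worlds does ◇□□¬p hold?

3

1: successors {2}; □□¬p there: 2:T. ✓
2: successors {3}; □□¬p there: 3:F. ✗
3: successors {4}; □□¬p there: 4:F. ✗
4: successors {5}; □□¬p there: 5:F. ✗
5: successors {6}; □□¬p there: 6:T. ✓
6: successors {7}; □□¬p there: 7:T. ✓
7: no successors, so ◇□□¬p fails. ✗
Satisfying worlds: {1, 5, 6}.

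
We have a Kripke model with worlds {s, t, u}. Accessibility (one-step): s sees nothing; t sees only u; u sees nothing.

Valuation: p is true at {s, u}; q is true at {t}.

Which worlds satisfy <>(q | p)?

{t}

s: no successors, so <>(q | p) fails. ✗
t: successors {u}; q | p there: u:T. ✓
u: no successors, so <>(q | p) fails. ✗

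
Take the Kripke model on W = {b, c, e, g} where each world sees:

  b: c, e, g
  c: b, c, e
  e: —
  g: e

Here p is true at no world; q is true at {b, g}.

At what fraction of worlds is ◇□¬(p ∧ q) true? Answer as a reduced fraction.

3/4

b: successors {c, e, g}; □¬(p ∧ q) there: c:T, e:T, g:T. ✓
c: successors {b, c, e}; □¬(p ∧ q) there: b:T, c:T, e:T. ✓
e: no successors, so ◇□¬(p ∧ q) fails. ✗
g: successors {e}; □¬(p ∧ q) there: e:T. ✓
That's 3 of 4 worlds, so 3/4.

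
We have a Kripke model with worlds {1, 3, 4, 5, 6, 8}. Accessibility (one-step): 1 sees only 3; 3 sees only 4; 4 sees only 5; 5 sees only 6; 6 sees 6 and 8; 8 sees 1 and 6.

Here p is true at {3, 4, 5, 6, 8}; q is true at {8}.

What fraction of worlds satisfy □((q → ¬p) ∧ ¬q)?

1: successors {3}; (q → ¬p) ∧ ¬q there: 3:T. ✓
3: successors {4}; (q → ¬p) ∧ ¬q there: 4:T. ✓
4: successors {5}; (q → ¬p) ∧ ¬q there: 5:T. ✓
5: successors {6}; (q → ¬p) ∧ ¬q there: 6:T. ✓
6: successors {6, 8}; (q → ¬p) ∧ ¬q there: 6:T, 8:F. ✗
8: successors {1, 6}; (q → ¬p) ∧ ¬q there: 1:T, 6:T. ✓
That's 5 of 6 worlds, so 5/6.

5/6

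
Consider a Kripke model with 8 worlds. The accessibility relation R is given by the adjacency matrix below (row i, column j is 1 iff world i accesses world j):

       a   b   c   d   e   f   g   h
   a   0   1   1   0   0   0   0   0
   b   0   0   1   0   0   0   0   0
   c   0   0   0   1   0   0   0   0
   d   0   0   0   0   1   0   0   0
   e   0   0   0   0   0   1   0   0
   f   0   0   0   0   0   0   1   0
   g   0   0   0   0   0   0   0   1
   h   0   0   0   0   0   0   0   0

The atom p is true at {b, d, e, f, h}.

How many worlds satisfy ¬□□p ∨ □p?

6

a: ¬□□p is T, □p is F. ✓
b: ¬□□p is F, □p is F. ✗
c: ¬□□p is F, □p is T. ✓
d: ¬□□p is F, □p is T. ✓
e: ¬□□p is T, □p is T. ✓
f: ¬□□p is F, □p is F. ✗
g: ¬□□p is F, □p is T. ✓
h: ¬□□p is F, □p is T. ✓
Satisfying worlds: {a, c, d, e, g, h}.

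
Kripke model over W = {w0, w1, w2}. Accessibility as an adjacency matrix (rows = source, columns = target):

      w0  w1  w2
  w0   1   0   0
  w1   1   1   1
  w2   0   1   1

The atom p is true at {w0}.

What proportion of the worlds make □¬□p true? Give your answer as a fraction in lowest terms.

w0: successors {w0}; ¬□p there: w0:F. ✗
w1: successors {w0, w1, w2}; ¬□p there: w0:F, w1:T, w2:T. ✗
w2: successors {w1, w2}; ¬□p there: w1:T, w2:T. ✓
That's 1 of 3 worlds, so 1/3.

1/3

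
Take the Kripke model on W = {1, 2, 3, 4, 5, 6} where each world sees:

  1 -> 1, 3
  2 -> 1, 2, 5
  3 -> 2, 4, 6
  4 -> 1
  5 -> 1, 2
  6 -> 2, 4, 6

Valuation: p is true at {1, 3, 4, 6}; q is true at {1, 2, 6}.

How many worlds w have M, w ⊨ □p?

1: successors {1, 3}; p there: 1:T, 3:T. ✓
2: successors {1, 2, 5}; p there: 1:T, 2:F, 5:F. ✗
3: successors {2, 4, 6}; p there: 2:F, 4:T, 6:T. ✗
4: successors {1}; p there: 1:T. ✓
5: successors {1, 2}; p there: 1:T, 2:F. ✗
6: successors {2, 4, 6}; p there: 2:F, 4:T, 6:T. ✗
Satisfying worlds: {1, 4}.

2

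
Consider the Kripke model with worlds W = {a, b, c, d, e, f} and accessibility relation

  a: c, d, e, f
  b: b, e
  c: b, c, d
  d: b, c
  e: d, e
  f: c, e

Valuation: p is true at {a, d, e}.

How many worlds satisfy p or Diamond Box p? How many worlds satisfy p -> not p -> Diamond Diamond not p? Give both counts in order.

For p or Diamond Box p:
a: p is T, Diamond Box p is T. ✓
b: p is F, Diamond Box p is T. ✓
c: p is F, Diamond Box p is F. ✗
d: p is T, Diamond Box p is F. ✓
e: p is T, Diamond Box p is T. ✓
f: p is F, Diamond Box p is T. ✓
— 5 worlds.
For p -> not p -> Diamond Diamond not p:
a: p is T, not p -> Diamond Diamond not p is T. ✓
b: p is F, not p -> Diamond Diamond not p is T. ✓
c: p is F, not p -> Diamond Diamond not p is T. ✓
d: p is T, not p -> Diamond Diamond not p is T. ✓
e: p is T, not p -> Diamond Diamond not p is T. ✓
f: p is F, not p -> Diamond Diamond not p is T. ✓
— 6 worlds.

5 and 6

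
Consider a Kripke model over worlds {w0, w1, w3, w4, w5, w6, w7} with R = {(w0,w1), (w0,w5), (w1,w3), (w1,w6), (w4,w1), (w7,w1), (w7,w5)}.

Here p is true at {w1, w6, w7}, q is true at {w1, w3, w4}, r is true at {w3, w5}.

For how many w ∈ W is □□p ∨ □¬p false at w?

3

w0: □□p is F, □¬p is F. ✗
w1: □□p is T, □¬p is F. ✓
w3: □□p is T, □¬p is T. ✓
w4: □□p is F, □¬p is F. ✗
w5: □□p is T, □¬p is T. ✓
w6: □□p is T, □¬p is T. ✓
w7: □□p is F, □¬p is F. ✗
Satisfying worlds: {w1, w3, w5, w6}.
So □□p ∨ □¬p fails at the other 3 worlds.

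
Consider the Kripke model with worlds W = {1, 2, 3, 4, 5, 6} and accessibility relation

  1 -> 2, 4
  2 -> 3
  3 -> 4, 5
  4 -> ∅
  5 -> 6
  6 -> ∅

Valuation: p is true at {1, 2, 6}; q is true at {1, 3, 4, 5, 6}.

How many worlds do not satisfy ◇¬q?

1: successors {2, 4}; ¬q there: 2:T, 4:F. ✓
2: successors {3}; ¬q there: 3:F. ✗
3: successors {4, 5}; ¬q there: 4:F, 5:F. ✗
4: no successors, so ◇¬q fails. ✗
5: successors {6}; ¬q there: 6:F. ✗
6: no successors, so ◇¬q fails. ✗
Satisfying worlds: {1}.
So ◇¬q fails at the other 5 worlds.

5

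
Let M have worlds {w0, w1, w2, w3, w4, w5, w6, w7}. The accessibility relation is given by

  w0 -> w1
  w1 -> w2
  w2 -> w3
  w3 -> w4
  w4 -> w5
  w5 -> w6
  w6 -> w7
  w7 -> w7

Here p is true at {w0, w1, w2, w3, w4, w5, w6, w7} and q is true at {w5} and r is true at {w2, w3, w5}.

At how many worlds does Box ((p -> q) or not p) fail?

7

w0: successors {w1}; (p -> q) or not p there: w1:F. ✗
w1: successors {w2}; (p -> q) or not p there: w2:F. ✗
w2: successors {w3}; (p -> q) or not p there: w3:F. ✗
w3: successors {w4}; (p -> q) or not p there: w4:F. ✗
w4: successors {w5}; (p -> q) or not p there: w5:T. ✓
w5: successors {w6}; (p -> q) or not p there: w6:F. ✗
w6: successors {w7}; (p -> q) or not p there: w7:F. ✗
w7: successors {w7}; (p -> q) or not p there: w7:F. ✗
Satisfying worlds: {w4}.
So Box ((p -> q) or not p) fails at the other 7 worlds.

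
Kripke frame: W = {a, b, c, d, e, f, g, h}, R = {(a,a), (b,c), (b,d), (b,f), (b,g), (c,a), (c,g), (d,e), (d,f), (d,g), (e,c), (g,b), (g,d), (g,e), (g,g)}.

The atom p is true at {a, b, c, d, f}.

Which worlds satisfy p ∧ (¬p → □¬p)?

{a, b, c, d, f}

a: p is T, ¬p → □¬p is T. ✓
b: p is T, ¬p → □¬p is T. ✓
c: p is T, ¬p → □¬p is T. ✓
d: p is T, ¬p → □¬p is T. ✓
e: p is F, ¬p → □¬p is F. ✗
f: p is T, ¬p → □¬p is T. ✓
g: p is F, ¬p → □¬p is F. ✗
h: p is F, ¬p → □¬p is T. ✗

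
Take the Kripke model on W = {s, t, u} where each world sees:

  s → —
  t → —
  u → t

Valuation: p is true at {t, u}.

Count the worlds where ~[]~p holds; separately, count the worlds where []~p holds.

For ~[]~p:
s: []~p is T. ✗
t: []~p is T. ✗
u: []~p is F. ✓
— 1 world.
For []~p:
s: no successors, so []~p holds vacuously. ✓
t: no successors, so []~p holds vacuously. ✓
u: successors {t}; ~p there: t:F. ✗
— 2 worlds.

1 and 2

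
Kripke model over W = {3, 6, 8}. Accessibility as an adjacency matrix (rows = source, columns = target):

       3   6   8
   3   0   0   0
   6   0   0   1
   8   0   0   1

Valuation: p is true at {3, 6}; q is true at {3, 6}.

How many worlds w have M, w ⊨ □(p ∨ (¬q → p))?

1

3: no successors, so □(p ∨ (¬q → p)) holds vacuously. ✓
6: successors {8}; p ∨ (¬q → p) there: 8:F. ✗
8: successors {8}; p ∨ (¬q → p) there: 8:F. ✗
Satisfying worlds: {3}.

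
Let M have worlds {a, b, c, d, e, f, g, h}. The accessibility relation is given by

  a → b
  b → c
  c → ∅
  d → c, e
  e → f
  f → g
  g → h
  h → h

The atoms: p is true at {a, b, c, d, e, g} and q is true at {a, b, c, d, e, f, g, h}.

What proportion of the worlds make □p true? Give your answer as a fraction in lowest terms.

a: successors {b}; p there: b:T. ✓
b: successors {c}; p there: c:T. ✓
c: no successors, so □p holds vacuously. ✓
d: successors {c, e}; p there: c:T, e:T. ✓
e: successors {f}; p there: f:F. ✗
f: successors {g}; p there: g:T. ✓
g: successors {h}; p there: h:F. ✗
h: successors {h}; p there: h:F. ✗
That's 5 of 8 worlds, so 5/8.

5/8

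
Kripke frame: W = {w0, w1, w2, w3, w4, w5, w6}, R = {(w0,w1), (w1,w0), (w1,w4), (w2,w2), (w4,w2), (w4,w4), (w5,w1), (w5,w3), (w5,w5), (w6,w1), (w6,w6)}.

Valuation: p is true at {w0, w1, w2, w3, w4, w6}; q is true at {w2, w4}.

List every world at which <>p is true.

w0: successors {w1}; p there: w1:T. ✓
w1: successors {w0, w4}; p there: w0:T, w4:T. ✓
w2: successors {w2}; p there: w2:T. ✓
w3: no successors, so <>p fails. ✗
w4: successors {w2, w4}; p there: w2:T, w4:T. ✓
w5: successors {w1, w3, w5}; p there: w1:T, w3:T, w5:F. ✓
w6: successors {w1, w6}; p there: w1:T, w6:T. ✓

{w0, w1, w2, w4, w5, w6}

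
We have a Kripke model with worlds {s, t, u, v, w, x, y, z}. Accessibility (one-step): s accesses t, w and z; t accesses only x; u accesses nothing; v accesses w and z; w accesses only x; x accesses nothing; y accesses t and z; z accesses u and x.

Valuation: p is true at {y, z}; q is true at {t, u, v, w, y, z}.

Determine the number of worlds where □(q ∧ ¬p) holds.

s: successors {t, w, z}; q ∧ ¬p there: t:T, w:T, z:F. ✗
t: successors {x}; q ∧ ¬p there: x:F. ✗
u: no successors, so □(q ∧ ¬p) holds vacuously. ✓
v: successors {w, z}; q ∧ ¬p there: w:T, z:F. ✗
w: successors {x}; q ∧ ¬p there: x:F. ✗
x: no successors, so □(q ∧ ¬p) holds vacuously. ✓
y: successors {t, z}; q ∧ ¬p there: t:T, z:F. ✗
z: successors {u, x}; q ∧ ¬p there: u:T, x:F. ✗
Satisfying worlds: {u, x}.

2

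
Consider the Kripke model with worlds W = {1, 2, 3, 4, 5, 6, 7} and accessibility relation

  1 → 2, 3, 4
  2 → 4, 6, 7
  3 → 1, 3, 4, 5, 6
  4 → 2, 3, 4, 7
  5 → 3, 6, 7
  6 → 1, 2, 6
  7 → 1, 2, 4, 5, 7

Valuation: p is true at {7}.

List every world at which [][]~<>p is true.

1: successors {2, 3, 4}; []~<>p there: 2:F, 3:F, 4:F. ✗
2: successors {4, 6, 7}; []~<>p there: 4:F, 6:F, 7:F. ✗
3: successors {1, 3, 4, 5, 6}; []~<>p there: 1:F, 3:F, 4:F, 5:F, 6:F. ✗
4: successors {2, 3, 4, 7}; []~<>p there: 2:F, 3:F, 4:F, 7:F. ✗
5: successors {3, 6, 7}; []~<>p there: 3:F, 6:F, 7:F. ✗
6: successors {1, 2, 6}; []~<>p there: 1:F, 2:F, 6:F. ✗
7: successors {1, 2, 4, 5, 7}; []~<>p there: 1:F, 2:F, 4:F, 5:F, 7:F. ✗

∅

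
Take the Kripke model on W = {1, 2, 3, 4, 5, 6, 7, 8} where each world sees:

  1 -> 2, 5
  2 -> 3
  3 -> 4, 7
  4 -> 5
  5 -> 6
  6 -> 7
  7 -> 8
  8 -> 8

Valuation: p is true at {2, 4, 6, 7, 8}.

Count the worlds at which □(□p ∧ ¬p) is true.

1: successors {2, 5}; □p ∧ ¬p there: 2:F, 5:T. ✗
2: successors {3}; □p ∧ ¬p there: 3:T. ✓
3: successors {4, 7}; □p ∧ ¬p there: 4:F, 7:F. ✗
4: successors {5}; □p ∧ ¬p there: 5:T. ✓
5: successors {6}; □p ∧ ¬p there: 6:F. ✗
6: successors {7}; □p ∧ ¬p there: 7:F. ✗
7: successors {8}; □p ∧ ¬p there: 8:F. ✗
8: successors {8}; □p ∧ ¬p there: 8:F. ✗
Satisfying worlds: {2, 4}.

2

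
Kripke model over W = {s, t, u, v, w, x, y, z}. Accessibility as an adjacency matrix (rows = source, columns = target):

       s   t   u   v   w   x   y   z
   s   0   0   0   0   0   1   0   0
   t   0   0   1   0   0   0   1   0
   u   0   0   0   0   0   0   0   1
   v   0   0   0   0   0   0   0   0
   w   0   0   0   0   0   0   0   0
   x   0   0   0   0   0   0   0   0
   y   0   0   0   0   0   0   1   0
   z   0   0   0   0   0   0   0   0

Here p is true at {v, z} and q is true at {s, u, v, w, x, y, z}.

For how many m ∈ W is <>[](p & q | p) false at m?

5

s: successors {x}; [](p & q | p) there: x:T. ✓
t: successors {u, y}; [](p & q | p) there: u:T, y:F. ✓
u: successors {z}; [](p & q | p) there: z:T. ✓
v: no successors, so <>[](p & q | p) fails. ✗
w: no successors, so <>[](p & q | p) fails. ✗
x: no successors, so <>[](p & q | p) fails. ✗
y: successors {y}; [](p & q | p) there: y:F. ✗
z: no successors, so <>[](p & q | p) fails. ✗
Satisfying worlds: {s, t, u}.
So <>[](p & q | p) fails at the other 5 worlds.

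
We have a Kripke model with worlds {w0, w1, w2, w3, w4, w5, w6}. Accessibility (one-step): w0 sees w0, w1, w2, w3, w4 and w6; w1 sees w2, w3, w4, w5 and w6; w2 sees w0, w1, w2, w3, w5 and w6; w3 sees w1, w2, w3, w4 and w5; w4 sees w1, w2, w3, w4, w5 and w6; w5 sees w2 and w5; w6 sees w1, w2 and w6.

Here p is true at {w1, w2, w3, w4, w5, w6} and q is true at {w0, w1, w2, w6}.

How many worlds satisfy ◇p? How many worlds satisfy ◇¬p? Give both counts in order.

For ◇p:
w0: successors {w0, w1, w2, w3, w4, w6}; p there: w0:F, w1:T, w2:T, w3:T, w4:T, w6:T. ✓
w1: successors {w2, w3, w4, w5, w6}; p there: w2:T, w3:T, w4:T, w5:T, w6:T. ✓
w2: successors {w0, w1, w2, w3, w5, w6}; p there: w0:F, w1:T, w2:T, w3:T, w5:T, w6:T. ✓
w3: successors {w1, w2, w3, w4, w5}; p there: w1:T, w2:T, w3:T, w4:T, w5:T. ✓
w4: successors {w1, w2, w3, w4, w5, w6}; p there: w1:T, w2:T, w3:T, w4:T, w5:T, w6:T. ✓
w5: successors {w2, w5}; p there: w2:T, w5:T. ✓
w6: successors {w1, w2, w6}; p there: w1:T, w2:T, w6:T. ✓
— 7 worlds.
For ◇¬p:
w0: successors {w0, w1, w2, w3, w4, w6}; ¬p there: w0:T, w1:F, w2:F, w3:F, w4:F, w6:F. ✓
w1: successors {w2, w3, w4, w5, w6}; ¬p there: w2:F, w3:F, w4:F, w5:F, w6:F. ✗
w2: successors {w0, w1, w2, w3, w5, w6}; ¬p there: w0:T, w1:F, w2:F, w3:F, w5:F, w6:F. ✓
w3: successors {w1, w2, w3, w4, w5}; ¬p there: w1:F, w2:F, w3:F, w4:F, w5:F. ✗
w4: successors {w1, w2, w3, w4, w5, w6}; ¬p there: w1:F, w2:F, w3:F, w4:F, w5:F, w6:F. ✗
w5: successors {w2, w5}; ¬p there: w2:F, w5:F. ✗
w6: successors {w1, w2, w6}; ¬p there: w1:F, w2:F, w6:F. ✗
— 2 worlds.

7 and 2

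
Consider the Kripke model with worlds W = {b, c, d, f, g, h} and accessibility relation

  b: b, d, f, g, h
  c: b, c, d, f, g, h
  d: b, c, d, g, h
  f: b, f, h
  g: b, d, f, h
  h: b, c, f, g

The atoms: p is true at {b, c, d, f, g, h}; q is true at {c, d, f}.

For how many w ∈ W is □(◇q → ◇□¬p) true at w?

0

b: successors {b, d, f, g, h}; ◇q → ◇□¬p there: b:F, d:F, f:F, g:F, h:F. ✗
c: successors {b, c, d, f, g, h}; ◇q → ◇□¬p there: b:F, c:F, d:F, f:F, g:F, h:F. ✗
d: successors {b, c, d, g, h}; ◇q → ◇□¬p there: b:F, c:F, d:F, g:F, h:F. ✗
f: successors {b, f, h}; ◇q → ◇□¬p there: b:F, f:F, h:F. ✗
g: successors {b, d, f, h}; ◇q → ◇□¬p there: b:F, d:F, f:F, h:F. ✗
h: successors {b, c, f, g}; ◇q → ◇□¬p there: b:F, c:F, f:F, g:F. ✗
Satisfying worlds: ∅.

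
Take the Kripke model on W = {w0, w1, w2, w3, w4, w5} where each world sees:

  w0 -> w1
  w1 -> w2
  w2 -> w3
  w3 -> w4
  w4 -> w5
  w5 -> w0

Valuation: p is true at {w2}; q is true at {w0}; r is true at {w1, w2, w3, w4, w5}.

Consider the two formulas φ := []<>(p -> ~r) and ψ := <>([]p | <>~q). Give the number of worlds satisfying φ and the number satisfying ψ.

For []<>(p -> ~r):
w0: successors {w1}; <>(p -> ~r) there: w1:F. ✗
w1: successors {w2}; <>(p -> ~r) there: w2:T. ✓
w2: successors {w3}; <>(p -> ~r) there: w3:T. ✓
w3: successors {w4}; <>(p -> ~r) there: w4:T. ✓
w4: successors {w5}; <>(p -> ~r) there: w5:T. ✓
w5: successors {w0}; <>(p -> ~r) there: w0:T. ✓
— 5 worlds.
For <>([]p | <>~q):
w0: successors {w1}; []p | <>~q there: w1:T. ✓
w1: successors {w2}; []p | <>~q there: w2:T. ✓
w2: successors {w3}; []p | <>~q there: w3:T. ✓
w3: successors {w4}; []p | <>~q there: w4:T. ✓
w4: successors {w5}; []p | <>~q there: w5:F. ✗
w5: successors {w0}; []p | <>~q there: w0:T. ✓
— 5 worlds.

5 and 5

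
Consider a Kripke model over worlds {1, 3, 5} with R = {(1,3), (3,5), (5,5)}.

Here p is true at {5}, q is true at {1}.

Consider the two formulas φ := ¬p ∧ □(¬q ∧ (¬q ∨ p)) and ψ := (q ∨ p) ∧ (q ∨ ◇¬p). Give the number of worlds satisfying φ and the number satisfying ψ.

2 and 1

For ¬p ∧ □(¬q ∧ (¬q ∨ p)):
1: ¬p is T, □(¬q ∧ (¬q ∨ p)) is T. ✓
3: ¬p is T, □(¬q ∧ (¬q ∨ p)) is T. ✓
5: ¬p is F, □(¬q ∧ (¬q ∨ p)) is T. ✗
— 2 worlds.
For (q ∨ p) ∧ (q ∨ ◇¬p):
1: q ∨ p is T, q ∨ ◇¬p is T. ✓
3: q ∨ p is F, q ∨ ◇¬p is F. ✗
5: q ∨ p is T, q ∨ ◇¬p is F. ✗
— 1 world.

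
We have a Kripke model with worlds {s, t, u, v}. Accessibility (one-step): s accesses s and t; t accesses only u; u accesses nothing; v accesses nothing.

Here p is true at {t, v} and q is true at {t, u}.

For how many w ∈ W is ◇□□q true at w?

2

s: successors {s, t}; □□q there: s:F, t:T. ✓
t: successors {u}; □□q there: u:T. ✓
u: no successors, so ◇□□q fails. ✗
v: no successors, so ◇□□q fails. ✗
Satisfying worlds: {s, t}.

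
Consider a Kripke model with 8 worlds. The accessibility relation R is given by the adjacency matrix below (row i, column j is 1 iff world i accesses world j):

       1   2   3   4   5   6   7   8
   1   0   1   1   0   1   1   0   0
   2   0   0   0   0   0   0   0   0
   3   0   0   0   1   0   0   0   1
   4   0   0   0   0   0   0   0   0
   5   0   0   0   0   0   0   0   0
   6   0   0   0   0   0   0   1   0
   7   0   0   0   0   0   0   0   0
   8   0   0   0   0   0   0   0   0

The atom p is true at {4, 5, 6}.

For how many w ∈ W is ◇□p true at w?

3

1: successors {2, 3, 5, 6}; □p there: 2:T, 3:F, 5:T, 6:F. ✓
2: no successors, so ◇□p fails. ✗
3: successors {4, 8}; □p there: 4:T, 8:T. ✓
4: no successors, so ◇□p fails. ✗
5: no successors, so ◇□p fails. ✗
6: successors {7}; □p there: 7:T. ✓
7: no successors, so ◇□p fails. ✗
8: no successors, so ◇□p fails. ✗
Satisfying worlds: {1, 3, 6}.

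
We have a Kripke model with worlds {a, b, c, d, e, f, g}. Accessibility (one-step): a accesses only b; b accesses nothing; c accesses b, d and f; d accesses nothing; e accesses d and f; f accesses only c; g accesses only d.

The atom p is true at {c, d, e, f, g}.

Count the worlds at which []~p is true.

a: successors {b}; ~p there: b:T. ✓
b: no successors, so []~p holds vacuously. ✓
c: successors {b, d, f}; ~p there: b:T, d:F, f:F. ✗
d: no successors, so []~p holds vacuously. ✓
e: successors {d, f}; ~p there: d:F, f:F. ✗
f: successors {c}; ~p there: c:F. ✗
g: successors {d}; ~p there: d:F. ✗
Satisfying worlds: {a, b, d}.

3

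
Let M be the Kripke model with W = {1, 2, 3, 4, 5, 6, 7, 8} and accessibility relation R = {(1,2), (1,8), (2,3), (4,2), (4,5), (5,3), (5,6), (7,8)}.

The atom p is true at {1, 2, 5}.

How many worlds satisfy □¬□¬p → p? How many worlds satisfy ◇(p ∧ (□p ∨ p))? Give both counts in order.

5 and 2

For □¬□¬p → p:
1: □¬□¬p is F, p is T. ✓
2: □¬□¬p is F, p is T. ✓
3: □¬□¬p is T, p is F. ✗
4: □¬□¬p is F, p is F. ✓
5: □¬□¬p is F, p is T. ✓
6: □¬□¬p is T, p is F. ✗
7: □¬□¬p is F, p is F. ✓
8: □¬□¬p is T, p is F. ✗
— 5 worlds.
For ◇(p ∧ (□p ∨ p)):
1: successors {2, 8}; p ∧ (□p ∨ p) there: 2:T, 8:F. ✓
2: successors {3}; p ∧ (□p ∨ p) there: 3:F. ✗
3: no successors, so ◇(p ∧ (□p ∨ p)) fails. ✗
4: successors {2, 5}; p ∧ (□p ∨ p) there: 2:T, 5:T. ✓
5: successors {3, 6}; p ∧ (□p ∨ p) there: 3:F, 6:F. ✗
6: no successors, so ◇(p ∧ (□p ∨ p)) fails. ✗
7: successors {8}; p ∧ (□p ∨ p) there: 8:F. ✗
8: no successors, so ◇(p ∧ (□p ∨ p)) fails. ✗
— 2 worlds.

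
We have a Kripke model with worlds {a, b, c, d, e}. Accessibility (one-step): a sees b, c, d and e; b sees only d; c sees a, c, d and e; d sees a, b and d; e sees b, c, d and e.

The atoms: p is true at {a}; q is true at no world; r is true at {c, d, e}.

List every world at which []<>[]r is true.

{b}

a: successors {b, c, d, e}; <>[]r there: b:F, c:F, d:T, e:T. ✗
b: successors {d}; <>[]r there: d:T. ✓
c: successors {a, c, d, e}; <>[]r there: a:T, c:F, d:T, e:T. ✗
d: successors {a, b, d}; <>[]r there: a:T, b:F, d:T. ✗
e: successors {b, c, d, e}; <>[]r there: b:F, c:F, d:T, e:T. ✗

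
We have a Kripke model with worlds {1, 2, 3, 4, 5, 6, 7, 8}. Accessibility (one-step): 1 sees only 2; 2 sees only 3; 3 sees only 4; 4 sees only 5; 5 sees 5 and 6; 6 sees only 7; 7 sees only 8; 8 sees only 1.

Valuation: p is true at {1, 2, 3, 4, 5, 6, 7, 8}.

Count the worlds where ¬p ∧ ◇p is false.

8

1: ¬p is F, ◇p is T. ✗
2: ¬p is F, ◇p is T. ✗
3: ¬p is F, ◇p is T. ✗
4: ¬p is F, ◇p is T. ✗
5: ¬p is F, ◇p is T. ✗
6: ¬p is F, ◇p is T. ✗
7: ¬p is F, ◇p is T. ✗
8: ¬p is F, ◇p is T. ✗
Satisfying worlds: ∅.
So ¬p ∧ ◇p fails at the other 8 worlds.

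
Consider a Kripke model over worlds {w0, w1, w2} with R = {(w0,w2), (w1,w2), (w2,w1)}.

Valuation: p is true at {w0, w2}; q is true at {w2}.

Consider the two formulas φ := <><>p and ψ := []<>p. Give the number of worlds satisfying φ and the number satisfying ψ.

1 and 1

For <><>p:
w0: successors {w2}; <>p there: w2:F. ✗
w1: successors {w2}; <>p there: w2:F. ✗
w2: successors {w1}; <>p there: w1:T. ✓
— 1 world.
For []<>p:
w0: successors {w2}; <>p there: w2:F. ✗
w1: successors {w2}; <>p there: w2:F. ✗
w2: successors {w1}; <>p there: w1:T. ✓
— 1 world.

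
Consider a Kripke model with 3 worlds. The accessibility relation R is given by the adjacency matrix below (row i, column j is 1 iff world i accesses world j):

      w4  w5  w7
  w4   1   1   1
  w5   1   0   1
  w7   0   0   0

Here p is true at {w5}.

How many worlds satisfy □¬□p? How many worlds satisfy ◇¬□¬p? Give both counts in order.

1 and 2

For □¬□p:
w4: successors {w4, w5, w7}; ¬□p there: w4:T, w5:T, w7:F. ✗
w5: successors {w4, w7}; ¬□p there: w4:T, w7:F. ✗
w7: no successors, so □¬□p holds vacuously. ✓
— 1 world.
For ◇¬□¬p:
w4: successors {w4, w5, w7}; ¬□¬p there: w4:T, w5:F, w7:F. ✓
w5: successors {w4, w7}; ¬□¬p there: w4:T, w7:F. ✓
w7: no successors, so ◇¬□¬p fails. ✗
— 2 worlds.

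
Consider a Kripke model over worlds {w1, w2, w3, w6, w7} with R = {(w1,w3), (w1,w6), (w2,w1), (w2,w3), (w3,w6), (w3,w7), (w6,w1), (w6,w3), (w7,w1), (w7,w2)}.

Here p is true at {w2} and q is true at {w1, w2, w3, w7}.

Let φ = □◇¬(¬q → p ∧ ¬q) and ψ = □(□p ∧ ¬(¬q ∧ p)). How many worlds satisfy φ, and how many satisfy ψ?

For □◇¬(¬q → p ∧ ¬q):
w1: successors {w3, w6}; ◇¬(¬q → p ∧ ¬q) there: w3:T, w6:F. ✗
w2: successors {w1, w3}; ◇¬(¬q → p ∧ ¬q) there: w1:T, w3:T. ✓
w3: successors {w6, w7}; ◇¬(¬q → p ∧ ¬q) there: w6:F, w7:F. ✗
w6: successors {w1, w3}; ◇¬(¬q → p ∧ ¬q) there: w1:T, w3:T. ✓
w7: successors {w1, w2}; ◇¬(¬q → p ∧ ¬q) there: w1:T, w2:F. ✗
— 2 worlds.
For □(□p ∧ ¬(¬q ∧ p)):
w1: successors {w3, w6}; □p ∧ ¬(¬q ∧ p) there: w3:F, w6:F. ✗
w2: successors {w1, w3}; □p ∧ ¬(¬q ∧ p) there: w1:F, w3:F. ✗
w3: successors {w6, w7}; □p ∧ ¬(¬q ∧ p) there: w6:F, w7:F. ✗
w6: successors {w1, w3}; □p ∧ ¬(¬q ∧ p) there: w1:F, w3:F. ✗
w7: successors {w1, w2}; □p ∧ ¬(¬q ∧ p) there: w1:F, w2:F. ✗
— 0 worlds.

2 and 0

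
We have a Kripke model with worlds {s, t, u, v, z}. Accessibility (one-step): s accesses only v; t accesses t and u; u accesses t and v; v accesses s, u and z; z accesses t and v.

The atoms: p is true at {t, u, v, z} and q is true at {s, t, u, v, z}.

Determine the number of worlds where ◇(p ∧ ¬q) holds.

0

s: successors {v}; p ∧ ¬q there: v:F. ✗
t: successors {t, u}; p ∧ ¬q there: t:F, u:F. ✗
u: successors {t, v}; p ∧ ¬q there: t:F, v:F. ✗
v: successors {s, u, z}; p ∧ ¬q there: s:F, u:F, z:F. ✗
z: successors {t, v}; p ∧ ¬q there: t:F, v:F. ✗
Satisfying worlds: ∅.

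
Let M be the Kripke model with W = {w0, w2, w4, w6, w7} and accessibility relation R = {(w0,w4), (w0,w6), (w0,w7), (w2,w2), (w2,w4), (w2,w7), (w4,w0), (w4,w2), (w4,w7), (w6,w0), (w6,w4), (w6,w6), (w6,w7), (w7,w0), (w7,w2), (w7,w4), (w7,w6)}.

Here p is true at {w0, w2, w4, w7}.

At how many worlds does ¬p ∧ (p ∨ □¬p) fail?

5

w0: ¬p is F, p ∨ □¬p is T. ✗
w2: ¬p is F, p ∨ □¬p is T. ✗
w4: ¬p is F, p ∨ □¬p is T. ✗
w6: ¬p is T, p ∨ □¬p is F. ✗
w7: ¬p is F, p ∨ □¬p is T. ✗
Satisfying worlds: ∅.
So ¬p ∧ (p ∨ □¬p) fails at the other 5 worlds.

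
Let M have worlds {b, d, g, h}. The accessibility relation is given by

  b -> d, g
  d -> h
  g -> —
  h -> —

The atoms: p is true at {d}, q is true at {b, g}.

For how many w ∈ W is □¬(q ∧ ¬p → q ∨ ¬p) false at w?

b: successors {d, g}; ¬(q ∧ ¬p → q ∨ ¬p) there: d:F, g:F. ✗
d: successors {h}; ¬(q ∧ ¬p → q ∨ ¬p) there: h:F. ✗
g: no successors, so □¬(q ∧ ¬p → q ∨ ¬p) holds vacuously. ✓
h: no successors, so □¬(q ∧ ¬p → q ∨ ¬p) holds vacuously. ✓
Satisfying worlds: {g, h}.
So □¬(q ∧ ¬p → q ∨ ¬p) fails at the other 2 worlds.

2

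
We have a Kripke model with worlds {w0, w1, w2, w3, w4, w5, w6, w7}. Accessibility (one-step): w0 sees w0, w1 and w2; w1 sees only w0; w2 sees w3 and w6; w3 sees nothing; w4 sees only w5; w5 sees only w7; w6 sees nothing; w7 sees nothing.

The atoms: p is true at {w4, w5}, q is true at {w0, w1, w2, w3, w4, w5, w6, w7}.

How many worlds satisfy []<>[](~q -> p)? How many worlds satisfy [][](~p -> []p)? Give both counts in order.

For []<>[](~q -> p):
w0: successors {w0, w1, w2}; <>[](~q -> p) there: w0:T, w1:T, w2:T. ✓
w1: successors {w0}; <>[](~q -> p) there: w0:T. ✓
w2: successors {w3, w6}; <>[](~q -> p) there: w3:F, w6:F. ✗
w3: no successors, so []<>[](~q -> p) holds vacuously. ✓
w4: successors {w5}; <>[](~q -> p) there: w5:T. ✓
w5: successors {w7}; <>[](~q -> p) there: w7:F. ✗
w6: no successors, so []<>[](~q -> p) holds vacuously. ✓
w7: no successors, so []<>[](~q -> p) holds vacuously. ✓
— 6 worlds.
For [][](~p -> []p):
w0: successors {w0, w1, w2}; [](~p -> []p) there: w0:F, w1:F, w2:T. ✗
w1: successors {w0}; [](~p -> []p) there: w0:F. ✗
w2: successors {w3, w6}; [](~p -> []p) there: w3:T, w6:T. ✓
w3: no successors, so [][](~p -> []p) holds vacuously. ✓
w4: successors {w5}; [](~p -> []p) there: w5:T. ✓
w5: successors {w7}; [](~p -> []p) there: w7:T. ✓
w6: no successors, so [][](~p -> []p) holds vacuously. ✓
w7: no successors, so [][](~p -> []p) holds vacuously. ✓
— 6 worlds.

6 and 6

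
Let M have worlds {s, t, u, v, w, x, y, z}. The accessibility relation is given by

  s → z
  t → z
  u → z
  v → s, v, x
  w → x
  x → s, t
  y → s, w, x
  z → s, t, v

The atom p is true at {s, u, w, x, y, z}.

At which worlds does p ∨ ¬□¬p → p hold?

{s, u, w, x, y, z}

s: p ∨ ¬□¬p is T, p is T. ✓
t: p ∨ ¬□¬p is T, p is F. ✗
u: p ∨ ¬□¬p is T, p is T. ✓
v: p ∨ ¬□¬p is T, p is F. ✗
w: p ∨ ¬□¬p is T, p is T. ✓
x: p ∨ ¬□¬p is T, p is T. ✓
y: p ∨ ¬□¬p is T, p is T. ✓
z: p ∨ ¬□¬p is T, p is T. ✓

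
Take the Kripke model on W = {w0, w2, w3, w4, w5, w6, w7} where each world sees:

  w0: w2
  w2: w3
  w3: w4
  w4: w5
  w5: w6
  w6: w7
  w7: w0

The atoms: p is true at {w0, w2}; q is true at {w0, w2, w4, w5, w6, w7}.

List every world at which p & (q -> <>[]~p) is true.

{w0, w2}

w0: p is T, q -> <>[]~p is T. ✓
w2: p is T, q -> <>[]~p is T. ✓
w3: p is F, q -> <>[]~p is T. ✗
w4: p is F, q -> <>[]~p is T. ✗
w5: p is F, q -> <>[]~p is T. ✗
w6: p is F, q -> <>[]~p is F. ✗
w7: p is F, q -> <>[]~p is F. ✗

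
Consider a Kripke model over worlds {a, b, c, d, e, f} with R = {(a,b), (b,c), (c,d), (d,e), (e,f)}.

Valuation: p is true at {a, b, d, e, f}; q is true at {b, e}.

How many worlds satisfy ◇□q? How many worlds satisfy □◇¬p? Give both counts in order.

2 and 2

For ◇□q:
a: successors {b}; □q there: b:F. ✗
b: successors {c}; □q there: c:F. ✗
c: successors {d}; □q there: d:T. ✓
d: successors {e}; □q there: e:F. ✗
e: successors {f}; □q there: f:T. ✓
f: no successors, so ◇□q fails. ✗
— 2 worlds.
For □◇¬p:
a: successors {b}; ◇¬p there: b:T. ✓
b: successors {c}; ◇¬p there: c:F. ✗
c: successors {d}; ◇¬p there: d:F. ✗
d: successors {e}; ◇¬p there: e:F. ✗
e: successors {f}; ◇¬p there: f:F. ✗
f: no successors, so □◇¬p holds vacuously. ✓
— 2 worlds.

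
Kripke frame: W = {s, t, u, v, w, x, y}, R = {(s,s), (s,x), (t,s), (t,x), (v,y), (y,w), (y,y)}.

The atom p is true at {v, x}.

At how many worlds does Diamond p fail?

5

s: successors {s, x}; p there: s:F, x:T. ✓
t: successors {s, x}; p there: s:F, x:T. ✓
u: no successors, so Diamond p fails. ✗
v: successors {y}; p there: y:F. ✗
w: no successors, so Diamond p fails. ✗
x: no successors, so Diamond p fails. ✗
y: successors {w, y}; p there: w:F, y:F. ✗
Satisfying worlds: {s, t}.
So Diamond p fails at the other 5 worlds.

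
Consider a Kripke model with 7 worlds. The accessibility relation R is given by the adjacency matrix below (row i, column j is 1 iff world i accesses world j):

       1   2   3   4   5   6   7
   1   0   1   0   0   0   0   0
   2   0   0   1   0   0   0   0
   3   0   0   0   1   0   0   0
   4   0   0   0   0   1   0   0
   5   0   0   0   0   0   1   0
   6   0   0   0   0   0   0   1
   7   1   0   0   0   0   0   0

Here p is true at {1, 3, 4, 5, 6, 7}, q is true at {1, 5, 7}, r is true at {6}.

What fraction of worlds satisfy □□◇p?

6/7

1: successors {2}; □◇p there: 2:T. ✓
2: successors {3}; □◇p there: 3:T. ✓
3: successors {4}; □◇p there: 4:T. ✓
4: successors {5}; □◇p there: 5:T. ✓
5: successors {6}; □◇p there: 6:T. ✓
6: successors {7}; □◇p there: 7:F. ✗
7: successors {1}; □◇p there: 1:T. ✓
That's 6 of 7 worlds, so 6/7.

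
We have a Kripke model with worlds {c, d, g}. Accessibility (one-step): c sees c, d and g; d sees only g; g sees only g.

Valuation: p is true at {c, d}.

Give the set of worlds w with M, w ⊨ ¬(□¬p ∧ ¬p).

c: □¬p ∧ ¬p is F. ✓
d: □¬p ∧ ¬p is F. ✓
g: □¬p ∧ ¬p is T. ✗

{c, d}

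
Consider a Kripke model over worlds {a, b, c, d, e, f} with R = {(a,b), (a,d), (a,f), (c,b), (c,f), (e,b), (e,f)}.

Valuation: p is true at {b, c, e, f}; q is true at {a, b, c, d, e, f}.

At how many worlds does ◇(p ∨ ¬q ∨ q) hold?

a: successors {b, d, f}; p ∨ ¬q ∨ q there: b:T, d:T, f:T. ✓
b: no successors, so ◇(p ∨ ¬q ∨ q) fails. ✗
c: successors {b, f}; p ∨ ¬q ∨ q there: b:T, f:T. ✓
d: no successors, so ◇(p ∨ ¬q ∨ q) fails. ✗
e: successors {b, f}; p ∨ ¬q ∨ q there: b:T, f:T. ✓
f: no successors, so ◇(p ∨ ¬q ∨ q) fails. ✗
Satisfying worlds: {a, c, e}.

3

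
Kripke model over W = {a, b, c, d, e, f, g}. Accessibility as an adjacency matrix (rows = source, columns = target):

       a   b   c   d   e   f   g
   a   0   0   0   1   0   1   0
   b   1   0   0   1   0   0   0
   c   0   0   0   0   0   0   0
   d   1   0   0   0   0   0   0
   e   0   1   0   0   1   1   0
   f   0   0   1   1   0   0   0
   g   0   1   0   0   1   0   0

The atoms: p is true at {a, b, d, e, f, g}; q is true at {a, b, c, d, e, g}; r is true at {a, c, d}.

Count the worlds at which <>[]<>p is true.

6

a: successors {d, f}; []<>p there: d:T, f:F. ✓
b: successors {a, d}; []<>p there: a:T, d:T. ✓
c: no successors, so <>[]<>p fails. ✗
d: successors {a}; []<>p there: a:T. ✓
e: successors {b, e, f}; []<>p there: b:T, e:T, f:F. ✓
f: successors {c, d}; []<>p there: c:T, d:T. ✓
g: successors {b, e}; []<>p there: b:T, e:T. ✓
Satisfying worlds: {a, b, d, e, f, g}.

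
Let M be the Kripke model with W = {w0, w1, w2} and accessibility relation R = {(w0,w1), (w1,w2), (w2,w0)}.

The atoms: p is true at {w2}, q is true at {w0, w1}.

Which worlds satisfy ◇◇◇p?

w0: successors {w1}; ◇◇p there: w1:F. ✗
w1: successors {w2}; ◇◇p there: w2:F. ✗
w2: successors {w0}; ◇◇p there: w0:T. ✓

{w2}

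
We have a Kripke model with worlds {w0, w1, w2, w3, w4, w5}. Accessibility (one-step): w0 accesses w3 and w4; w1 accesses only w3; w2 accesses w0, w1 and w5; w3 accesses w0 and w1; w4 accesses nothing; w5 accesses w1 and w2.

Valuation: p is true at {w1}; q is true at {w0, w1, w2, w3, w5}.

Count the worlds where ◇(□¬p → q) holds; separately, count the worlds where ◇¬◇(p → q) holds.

5 and 1

For ◇(□¬p → q):
w0: successors {w3, w4}; □¬p → q there: w3:T, w4:F. ✓
w1: successors {w3}; □¬p → q there: w3:T. ✓
w2: successors {w0, w1, w5}; □¬p → q there: w0:T, w1:T, w5:T. ✓
w3: successors {w0, w1}; □¬p → q there: w0:T, w1:T. ✓
w4: no successors, so ◇(□¬p → q) fails. ✗
w5: successors {w1, w2}; □¬p → q there: w1:T, w2:T. ✓
— 5 worlds.
For ◇¬◇(p → q):
w0: successors {w3, w4}; ¬◇(p → q) there: w3:F, w4:T. ✓
w1: successors {w3}; ¬◇(p → q) there: w3:F. ✗
w2: successors {w0, w1, w5}; ¬◇(p → q) there: w0:F, w1:F, w5:F. ✗
w3: successors {w0, w1}; ¬◇(p → q) there: w0:F, w1:F. ✗
w4: no successors, so ◇¬◇(p → q) fails. ✗
w5: successors {w1, w2}; ¬◇(p → q) there: w1:F, w2:F. ✗
— 1 world.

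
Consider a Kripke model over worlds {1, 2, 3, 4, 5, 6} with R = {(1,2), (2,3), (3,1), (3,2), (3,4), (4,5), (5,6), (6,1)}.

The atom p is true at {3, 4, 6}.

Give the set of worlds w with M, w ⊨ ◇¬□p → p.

{1, 3, 4, 6}

1: ◇¬□p is F, p is F. ✓
2: ◇¬□p is T, p is F. ✗
3: ◇¬□p is T, p is T. ✓
4: ◇¬□p is F, p is T. ✓
5: ◇¬□p is T, p is F. ✗
6: ◇¬□p is T, p is T. ✓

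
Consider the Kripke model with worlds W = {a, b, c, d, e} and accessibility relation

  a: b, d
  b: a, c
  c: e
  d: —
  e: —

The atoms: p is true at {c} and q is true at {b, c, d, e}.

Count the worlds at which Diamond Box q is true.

3

a: successors {b, d}; Box q there: b:F, d:T. ✓
b: successors {a, c}; Box q there: a:T, c:T. ✓
c: successors {e}; Box q there: e:T. ✓
d: no successors, so Diamond Box q fails. ✗
e: no successors, so Diamond Box q fails. ✗
Satisfying worlds: {a, b, c}.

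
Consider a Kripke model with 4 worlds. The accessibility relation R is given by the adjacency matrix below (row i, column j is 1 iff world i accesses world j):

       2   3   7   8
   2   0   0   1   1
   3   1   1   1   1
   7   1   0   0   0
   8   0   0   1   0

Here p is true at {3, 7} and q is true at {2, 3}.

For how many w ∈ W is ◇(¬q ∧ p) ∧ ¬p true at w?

2

2: ◇(¬q ∧ p) is T, ¬p is T. ✓
3: ◇(¬q ∧ p) is T, ¬p is F. ✗
7: ◇(¬q ∧ p) is F, ¬p is F. ✗
8: ◇(¬q ∧ p) is T, ¬p is T. ✓
Satisfying worlds: {2, 8}.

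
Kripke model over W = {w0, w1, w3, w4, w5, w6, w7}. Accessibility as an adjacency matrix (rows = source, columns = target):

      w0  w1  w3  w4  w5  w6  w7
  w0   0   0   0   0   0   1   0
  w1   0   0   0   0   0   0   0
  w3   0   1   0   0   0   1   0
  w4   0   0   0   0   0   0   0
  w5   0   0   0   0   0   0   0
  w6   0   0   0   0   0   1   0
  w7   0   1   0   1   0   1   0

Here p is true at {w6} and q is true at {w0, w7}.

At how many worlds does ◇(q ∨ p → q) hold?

2

w0: successors {w6}; q ∨ p → q there: w6:F. ✗
w1: no successors, so ◇(q ∨ p → q) fails. ✗
w3: successors {w1, w6}; q ∨ p → q there: w1:T, w6:F. ✓
w4: no successors, so ◇(q ∨ p → q) fails. ✗
w5: no successors, so ◇(q ∨ p → q) fails. ✗
w6: successors {w6}; q ∨ p → q there: w6:F. ✗
w7: successors {w1, w4, w6}; q ∨ p → q there: w1:T, w4:T, w6:F. ✓
Satisfying worlds: {w3, w7}.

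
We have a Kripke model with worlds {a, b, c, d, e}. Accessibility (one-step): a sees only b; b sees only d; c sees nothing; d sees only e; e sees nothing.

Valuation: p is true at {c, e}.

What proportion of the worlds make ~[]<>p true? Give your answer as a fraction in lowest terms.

a: []<>p is F. ✓
b: []<>p is T. ✗
c: []<>p is T. ✗
d: []<>p is F. ✓
e: []<>p is T. ✗
That's 2 of 5 worlds, so 2/5.

2/5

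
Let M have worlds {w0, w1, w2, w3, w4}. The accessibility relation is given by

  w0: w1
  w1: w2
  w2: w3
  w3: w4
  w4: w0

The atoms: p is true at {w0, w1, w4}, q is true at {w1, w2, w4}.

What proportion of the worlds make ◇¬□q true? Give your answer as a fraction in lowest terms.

w0: successors {w1}; ¬□q there: w1:F. ✗
w1: successors {w2}; ¬□q there: w2:T. ✓
w2: successors {w3}; ¬□q there: w3:F. ✗
w3: successors {w4}; ¬□q there: w4:T. ✓
w4: successors {w0}; ¬□q there: w0:F. ✗
That's 2 of 5 worlds, so 2/5.

2/5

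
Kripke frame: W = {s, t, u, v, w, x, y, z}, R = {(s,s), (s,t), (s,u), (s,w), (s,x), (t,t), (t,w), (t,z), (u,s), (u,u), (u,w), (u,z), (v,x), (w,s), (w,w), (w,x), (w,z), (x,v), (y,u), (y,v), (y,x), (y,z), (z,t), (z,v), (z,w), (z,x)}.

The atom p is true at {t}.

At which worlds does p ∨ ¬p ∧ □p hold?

s: p is F, ¬p ∧ □p is F. ✗
t: p is T, ¬p ∧ □p is F. ✓
u: p is F, ¬p ∧ □p is F. ✗
v: p is F, ¬p ∧ □p is F. ✗
w: p is F, ¬p ∧ □p is F. ✗
x: p is F, ¬p ∧ □p is F. ✗
y: p is F, ¬p ∧ □p is F. ✗
z: p is F, ¬p ∧ □p is F. ✗

{t}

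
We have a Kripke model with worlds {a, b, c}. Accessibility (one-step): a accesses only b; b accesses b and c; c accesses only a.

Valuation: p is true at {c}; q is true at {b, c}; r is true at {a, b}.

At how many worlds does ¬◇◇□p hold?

3

a: ◇◇□p is F. ✓
b: ◇◇□p is F. ✓
c: ◇◇□p is F. ✓
Satisfying worlds: {a, b, c}.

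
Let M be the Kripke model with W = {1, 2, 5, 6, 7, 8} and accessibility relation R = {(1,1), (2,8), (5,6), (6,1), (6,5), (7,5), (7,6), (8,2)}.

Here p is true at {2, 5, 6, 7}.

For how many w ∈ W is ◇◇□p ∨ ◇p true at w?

1: ◇◇□p is F, ◇p is F. ✗
2: ◇◇□p is F, ◇p is F. ✗
5: ◇◇□p is T, ◇p is T. ✓
6: ◇◇□p is F, ◇p is T. ✓
7: ◇◇□p is T, ◇p is T. ✓
8: ◇◇□p is T, ◇p is T. ✓
Satisfying worlds: {5, 6, 7, 8}.

4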